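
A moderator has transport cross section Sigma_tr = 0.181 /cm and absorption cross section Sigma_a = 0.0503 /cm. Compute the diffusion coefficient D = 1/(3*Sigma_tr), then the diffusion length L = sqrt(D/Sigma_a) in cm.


D = 1 / (3 * Sigma_tr) = 1 / (3 * 0.181) = 1.841621 cm
L = sqrt(D / Sigma_a)
L = sqrt(1.841621 / 0.0503)
L = 6.0508 cm

6.0508


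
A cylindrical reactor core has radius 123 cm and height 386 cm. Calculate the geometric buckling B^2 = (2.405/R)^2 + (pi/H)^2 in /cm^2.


B^2 = (2.405/R)^2 + (pi/H)^2
B^2 = (2.405/123)^2 + (pi/386)^2
B^2 = 4.4855e-04 /cm^2

4.4855e-04


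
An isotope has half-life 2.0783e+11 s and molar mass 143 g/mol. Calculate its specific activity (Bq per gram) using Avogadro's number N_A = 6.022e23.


lambda = ln(2) / t_half = ln(2) / 2.0783e+11 = 3.335164e-12 /s
SA = lambda * N_A / M
SA = 3.335164e-12 * 6.022e23 / 143
SA = 1.4045e+10 Bq/g

1.4045e+10


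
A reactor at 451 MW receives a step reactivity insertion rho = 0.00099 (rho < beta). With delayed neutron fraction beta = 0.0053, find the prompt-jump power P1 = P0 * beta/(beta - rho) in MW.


P1/P0 = beta / (beta - rho)
P1/P0 = 0.0053 / (0.0053 - 0.00099) = 1.229698
P1 = 451 * 1.229698 = 554.59 MW

554.59


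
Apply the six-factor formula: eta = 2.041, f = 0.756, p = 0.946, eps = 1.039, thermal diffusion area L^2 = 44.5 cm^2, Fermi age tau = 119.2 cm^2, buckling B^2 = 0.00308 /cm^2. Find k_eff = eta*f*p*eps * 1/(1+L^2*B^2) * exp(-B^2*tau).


k_inf = eta*f*p*eps = 2.041*0.756*0.946*1.039 = 1.516602
P_TNL = 1/(1 + L^2*B^2) = 1/(1 + 44.5*0.00308) = 0.8794611
P_FNL = exp(-B^2*tau) = exp(-0.00308*119.2) = 0.6927154
k_eff = k_inf * P_TNL * P_FNL = 1.516602 * 0.8794611 * 0.6927154
k_eff = 0.92394

0.92394


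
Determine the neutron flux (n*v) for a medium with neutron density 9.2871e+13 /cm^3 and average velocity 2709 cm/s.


phi = n * v
phi = 9.2871e+13 * 2709
phi = 2.5159e+17 /cm^2/s

2.5159e+17


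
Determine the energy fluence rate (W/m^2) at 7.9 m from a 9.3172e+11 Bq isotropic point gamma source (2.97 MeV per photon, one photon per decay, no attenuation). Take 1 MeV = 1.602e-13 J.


psi = A * E * 1.602e-13 / (4*pi*r^2)
psi = 9.3172e+11 * 2.97 * 1.602e-13 / (4*pi*7.9^2)
psi = 5.6525e-04 W/m^2

5.6525e-04


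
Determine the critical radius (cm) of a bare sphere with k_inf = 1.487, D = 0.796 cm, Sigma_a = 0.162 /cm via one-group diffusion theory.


L^2 = D / Sigma_a = 0.796 / 0.162 = 4.913580 cm^2
B_m^2 = (k_inf - 1) / L^2 = (1.487 - 1) / 4.913580 = 0.09911307 /cm^2
For a bare sphere: B_g = pi/R, so R_c = pi / sqrt(B_m^2)
R_c = pi / sqrt(0.09911307) = 9.9789 cm

9.9789


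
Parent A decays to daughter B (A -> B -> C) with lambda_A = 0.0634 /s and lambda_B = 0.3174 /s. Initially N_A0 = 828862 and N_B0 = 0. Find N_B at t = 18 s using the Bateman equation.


N_B(t) = lambda_A * N_A0 / (lambda_B - lambda_A) * [exp(-lambda_A*t) - exp(-lambda_B*t)]
exp(-0.0634*18) = 0.3194355; exp(-0.3174*18) = 0.003302089
N_B = 0.0634 * 828862 / (0.3174 - 0.0634) * (0.3194355 - 0.003302089)
N_B = 65405

65405


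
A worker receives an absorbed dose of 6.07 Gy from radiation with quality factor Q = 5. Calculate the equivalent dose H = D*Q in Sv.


H = D * Q
H = 6.07 * 5
H = 30.350 Sv

30.350


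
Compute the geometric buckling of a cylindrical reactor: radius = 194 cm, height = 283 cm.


B^2 = (2.405/R)^2 + (pi/H)^2
B^2 = (2.405/194)^2 + (pi/283)^2
B^2 = 2.7692e-04 /cm^2

2.7692e-04


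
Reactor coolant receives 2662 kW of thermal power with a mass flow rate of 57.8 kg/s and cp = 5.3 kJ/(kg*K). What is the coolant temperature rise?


dT = Q / (m_dot * cp)
dT = 2662 / (57.8 * 5.3)
dT = 8.6897 C

8.6897


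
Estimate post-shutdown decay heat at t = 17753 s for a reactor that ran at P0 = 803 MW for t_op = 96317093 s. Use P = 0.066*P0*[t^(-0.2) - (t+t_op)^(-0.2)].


P/P0 = 0.066 * [t^(-0.2) - (t + t_op)^(-0.2)]
P/P0 = 0.066 * [17753^(-0.2) - (17753 + 96317093)^(-0.2)]
P/P0 = 0.066 * [0.1413011 - 0.02530715] = 0.007655601
P = 803 * 0.007655601 = 6.1474 MW

6.1474


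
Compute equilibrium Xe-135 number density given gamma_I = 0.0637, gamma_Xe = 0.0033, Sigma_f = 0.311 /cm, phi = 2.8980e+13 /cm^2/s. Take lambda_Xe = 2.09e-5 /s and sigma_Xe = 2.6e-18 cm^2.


Xe_eq = (gamma_I + gamma_Xe) * Sigma_f * phi / (lambda_Xe + sigma_Xe * phi)
Numerator = (0.0637 + 0.0033) * 0.311 * 2.8980e+13 = 6.038563e+11
Denominator = 2.09e-5 + 2.6e-18 * 2.8980e+13 = 9.624800e-05
Xe_eq = 6.038563e+11 / 9.624800e-05 = 6.2740e+15 /cm^3

6.2740e+15


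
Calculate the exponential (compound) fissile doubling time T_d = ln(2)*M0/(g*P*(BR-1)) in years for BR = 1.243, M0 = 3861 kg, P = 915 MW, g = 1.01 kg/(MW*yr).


Breeding gain G = BR - 1 = 1.243 - 1 = 0.243
Fissile production rate = g * P * G = 1.01 * 915 * 0.243 = 224.56845 kg/yr
T_d = ln(2) * M0 / (g * P * G)
T_d = ln(2) * 3861 / 224.56845 = 11.917 yr

11.917


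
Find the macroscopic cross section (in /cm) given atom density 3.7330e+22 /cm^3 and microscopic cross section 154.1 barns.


Sigma = N * sigma_barns * 1e-24
Sigma = 3.7330e+22 * 154.1 * 1e-24
Sigma = 5.7526 /cm

5.7526


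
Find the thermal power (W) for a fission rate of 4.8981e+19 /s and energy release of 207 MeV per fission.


P = fission_rate * E_MeV * 1.602e-13
P = 4.8981e+19 * 207 * 1.602e-13
P = 1.6243e+09 W

1.6243e+09


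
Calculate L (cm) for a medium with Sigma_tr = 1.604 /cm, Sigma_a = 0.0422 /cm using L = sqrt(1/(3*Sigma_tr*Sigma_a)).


D = 1 / (3 * Sigma_tr) = 1 / (3 * 1.604) = 0.2078138 cm
L = sqrt(D / Sigma_a)
L = sqrt(0.2078138 / 0.0422)
L = 2.2191 cm

2.2191


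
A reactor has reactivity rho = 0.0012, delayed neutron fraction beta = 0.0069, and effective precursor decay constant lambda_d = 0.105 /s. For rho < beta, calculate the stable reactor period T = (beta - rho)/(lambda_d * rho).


T = (beta - rho) / (lambda_d * rho)
T = (0.0069 - 0.0012) / (0.105 * 0.0012)
T = 45.238 s

45.238


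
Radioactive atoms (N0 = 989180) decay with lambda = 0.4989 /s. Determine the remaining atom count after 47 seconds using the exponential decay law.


N = N0 * exp(-lambda * t)
N = 989180 * exp(-0.4989 * 47)
N = 6.4835e-05

6.4835e-05


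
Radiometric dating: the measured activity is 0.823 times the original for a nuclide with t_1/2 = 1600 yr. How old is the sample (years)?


lambda = ln(2) / t_half = ln(2) / 1600 = 4.332170e-04 /yr
t = -ln(A/A0) / lambda
t = -ln(0.823) / 4.332170e-04
t = 449.66 yr

449.66


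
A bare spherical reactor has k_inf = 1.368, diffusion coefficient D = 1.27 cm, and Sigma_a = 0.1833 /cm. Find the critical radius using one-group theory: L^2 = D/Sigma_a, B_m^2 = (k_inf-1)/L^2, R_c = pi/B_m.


L^2 = D / Sigma_a = 1.27 / 0.1833 = 6.928532 cm^2
B_m^2 = (k_inf - 1) / L^2 = (1.368 - 1) / 6.928532 = 0.05311370 /cm^2
For a bare sphere: B_g = pi/R, so R_c = pi / sqrt(B_m^2)
R_c = pi / sqrt(0.05311370) = 13.632 cm

13.632


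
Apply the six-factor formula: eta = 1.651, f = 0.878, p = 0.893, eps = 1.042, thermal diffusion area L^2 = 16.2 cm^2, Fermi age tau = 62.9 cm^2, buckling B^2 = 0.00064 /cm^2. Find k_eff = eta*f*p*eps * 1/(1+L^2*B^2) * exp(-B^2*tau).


k_inf = eta*f*p*eps = 1.651*0.878*0.893*1.042 = 1.348841
P_TNL = 1/(1 + L^2*B^2) = 1/(1 + 16.2*0.00064) = 0.9897384
P_FNL = exp(-B^2*tau) = exp(-0.00064*62.9) = 0.9605435
k_eff = k_inf * P_TNL * P_FNL = 1.348841 * 0.9897384 * 0.9605435
k_eff = 1.2823

1.2823


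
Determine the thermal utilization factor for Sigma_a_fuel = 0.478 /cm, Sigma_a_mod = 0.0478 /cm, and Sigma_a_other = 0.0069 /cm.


f = Sigma_a_fuel / (Sigma_a_fuel + Sigma_a_mod + Sigma_a_other)
f = 0.478 / (0.478 + 0.0478 + 0.0069)
f = 0.89732

0.89732


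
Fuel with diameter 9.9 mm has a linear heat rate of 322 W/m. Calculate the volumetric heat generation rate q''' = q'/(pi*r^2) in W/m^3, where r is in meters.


r = D / 2 / 1000 = 9.9 / 2 / 1000 = 0.00495 m
q''' = q' / (pi * r^2)
q''' = 322 / (pi * 0.00495^2)
q''' = 4.1831e+06 W/m^3

4.1831e+06


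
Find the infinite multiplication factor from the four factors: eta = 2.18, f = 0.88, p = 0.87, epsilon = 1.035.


k_inf = eta * f * p * epsilon
k_inf = 2.18 * 0.88 * 0.87 * 1.035
k_inf = 1.7274

1.7274


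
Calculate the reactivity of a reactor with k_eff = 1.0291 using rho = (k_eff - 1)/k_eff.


rho = (k_eff - 1) / k_eff
rho = (1.0291 - 1) / 1.0291
rho = 0.028277

0.028277


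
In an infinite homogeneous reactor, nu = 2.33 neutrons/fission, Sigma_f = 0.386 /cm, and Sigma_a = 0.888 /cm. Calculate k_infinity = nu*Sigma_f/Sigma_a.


k_inf = nu * Sigma_f / Sigma_a
k_inf = 2.33 * 0.386 / 0.888
k_inf = 1.0128

1.0128


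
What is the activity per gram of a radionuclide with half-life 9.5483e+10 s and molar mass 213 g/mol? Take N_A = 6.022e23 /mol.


lambda = ln(2) / t_half = ln(2) / 9.5483e+10 = 7.259378e-12 /s
SA = lambda * N_A / M
SA = 7.259378e-12 * 6.022e23 / 213
SA = 2.0524e+10 Bq/g

2.0524e+10


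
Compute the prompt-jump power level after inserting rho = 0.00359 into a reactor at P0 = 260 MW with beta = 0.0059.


P1/P0 = beta / (beta - rho)
P1/P0 = 0.0059 / (0.0059 - 0.00359) = 2.554113
P1 = 260 * 2.554113 = 664.07 MW

664.07


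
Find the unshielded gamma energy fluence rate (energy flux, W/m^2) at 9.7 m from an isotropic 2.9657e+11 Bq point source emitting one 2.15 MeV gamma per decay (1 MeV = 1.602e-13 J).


psi = A * E * 1.602e-13 / (4*pi*r^2)
psi = 2.9657e+11 * 2.15 * 1.602e-13 / (4*pi*9.7^2)
psi = 8.6392e-05 W/m^2

8.6392e-05


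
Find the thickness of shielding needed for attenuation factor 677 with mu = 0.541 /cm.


x = ln(factor) / mu
x = ln(677) / 0.541
x = 12.047 cm

12.047


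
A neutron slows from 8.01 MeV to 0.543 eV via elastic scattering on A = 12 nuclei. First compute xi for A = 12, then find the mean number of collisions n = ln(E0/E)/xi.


xi = 1 + (A-1)^2/(2A)*ln((A-1)/(A+1)) = 0.1577690 (for A = 12)
n = ln(E0/E) / xi
n = ln(8.01e6 / 0.543) / 0.1577690
n = ln(1.475138e+07) / 0.1577690 = 104.63

104.63


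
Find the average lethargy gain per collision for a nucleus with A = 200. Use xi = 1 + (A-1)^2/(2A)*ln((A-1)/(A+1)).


xi = 1 + (A-1)^2/(2A) * ln((A-1)/(A+1))
xi = 1 + (200-1)^2/(2*200) * ln((200-1)/(200 +1))
xi = 0.0099667

0.0099667


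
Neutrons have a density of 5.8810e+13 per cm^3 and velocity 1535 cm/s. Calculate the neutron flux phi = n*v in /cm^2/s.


phi = n * v
phi = 5.8810e+13 * 1535
phi = 9.0273e+16 /cm^2/s

9.0273e+16


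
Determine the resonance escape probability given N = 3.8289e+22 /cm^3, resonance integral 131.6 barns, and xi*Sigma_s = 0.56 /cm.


p = exp(-N * I * 1e-24 / (xi*Sigma_s))
p = exp(-3.8289e+22 * 131.6 * 1e-24 / 0.56)
p = 1.2367e-04

1.2367e-04


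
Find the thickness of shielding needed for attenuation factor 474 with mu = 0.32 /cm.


x = ln(factor) / mu
x = ln(474) / 0.32
x = 19.254 cm

19.254


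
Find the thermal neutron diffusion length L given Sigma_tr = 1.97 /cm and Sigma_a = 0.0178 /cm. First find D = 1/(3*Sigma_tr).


D = 1 / (3 * Sigma_tr) = 1 / (3 * 1.97) = 0.1692047 cm
L = sqrt(D / Sigma_a)
L = sqrt(0.1692047 / 0.0178)
L = 3.0832 cm

3.0832


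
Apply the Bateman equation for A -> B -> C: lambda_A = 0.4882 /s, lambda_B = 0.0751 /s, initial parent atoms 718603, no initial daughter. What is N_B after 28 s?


N_B(t) = lambda_A * N_A0 / (lambda_B - lambda_A) * [exp(-lambda_A*t) - exp(-lambda_B*t)]
exp(-0.4882*28) = 1.157093e-06; exp(-0.0751*28) = 0.1221140
N_B = 0.4882 * 718603 / (0.0751 - 0.4882) * (1.157093e-06 - 0.1221140)
N_B = 103703

103703


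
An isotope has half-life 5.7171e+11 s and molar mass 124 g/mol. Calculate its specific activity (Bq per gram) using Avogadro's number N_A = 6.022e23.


lambda = ln(2) / t_half = ln(2) / 5.7171e+11 = 1.212410e-12 /s
SA = lambda * N_A / M
SA = 1.212410e-12 * 6.022e23 / 124
SA = 5.8880e+09 Bq/g

5.8880e+09


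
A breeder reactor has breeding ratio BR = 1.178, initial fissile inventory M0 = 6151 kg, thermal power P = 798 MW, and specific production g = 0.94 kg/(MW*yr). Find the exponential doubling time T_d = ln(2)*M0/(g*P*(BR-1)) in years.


Breeding gain G = BR - 1 = 1.178 - 1 = 0.178
Fissile production rate = g * P * G = 0.94 * 798 * 0.178 = 133.52136 kg/yr
T_d = ln(2) * M0 / (g * P * G)
T_d = ln(2) * 6151 / 133.52136 = 31.932 yr

31.932


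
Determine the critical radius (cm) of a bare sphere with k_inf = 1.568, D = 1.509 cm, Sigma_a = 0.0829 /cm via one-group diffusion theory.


L^2 = D / Sigma_a = 1.509 / 0.0829 = 18.20265 cm^2
B_m^2 = (k_inf - 1) / L^2 = (1.568 - 1) / 18.20265 = 0.03120425 /cm^2
For a bare sphere: B_g = pi/R, so R_c = pi / sqrt(B_m^2)
R_c = pi / sqrt(0.03120425) = 17.785 cm

17.785


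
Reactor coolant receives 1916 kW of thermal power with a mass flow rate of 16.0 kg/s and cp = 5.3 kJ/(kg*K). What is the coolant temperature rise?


dT = Q / (m_dot * cp)
dT = 1916 / (16.0 * 5.3)
dT = 22.594 C

22.594


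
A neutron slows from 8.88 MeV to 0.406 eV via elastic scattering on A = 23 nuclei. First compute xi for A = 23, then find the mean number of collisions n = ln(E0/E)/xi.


xi = 1 + (A-1)^2/(2A)*ln((A-1)/(A+1)) = 0.08448899 (for A = 23)
n = ln(E0/E) / xi
n = ln(8.88e6 / 0.406) / 0.08448899
n = ln(2.187192e+07) / 0.08448899 = 200.03

200.03


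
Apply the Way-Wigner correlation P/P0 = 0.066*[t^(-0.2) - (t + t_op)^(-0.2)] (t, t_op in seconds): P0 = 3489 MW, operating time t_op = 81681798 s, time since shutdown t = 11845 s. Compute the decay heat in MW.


P/P0 = 0.066 * [t^(-0.2) - (t + t_op)^(-0.2)]
P/P0 = 0.066 * [11845^(-0.2) - (11845 + 81681798)^(-0.2)]
P/P0 = 0.066 * [0.1532121 - 0.02615546] = 0.008385738
P = 3489 * 0.008385738 = 29.258 MW

29.258


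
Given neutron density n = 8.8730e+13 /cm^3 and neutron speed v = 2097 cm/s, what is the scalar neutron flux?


phi = n * v
phi = 8.8730e+13 * 2097
phi = 1.8607e+17 /cm^2/s

1.8607e+17


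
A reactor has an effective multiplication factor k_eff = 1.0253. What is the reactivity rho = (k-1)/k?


rho = (k_eff - 1) / k_eff
rho = (1.0253 - 1) / 1.0253
rho = 0.024676

0.024676


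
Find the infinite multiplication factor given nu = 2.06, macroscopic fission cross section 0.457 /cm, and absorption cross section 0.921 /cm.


k_inf = nu * Sigma_f / Sigma_a
k_inf = 2.06 * 0.457 / 0.921
k_inf = 1.0222

1.0222


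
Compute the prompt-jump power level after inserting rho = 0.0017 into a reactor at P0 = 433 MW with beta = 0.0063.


P1/P0 = beta / (beta - rho)
P1/P0 = 0.0063 / (0.0063 - 0.0017) = 1.369565
P1 = 433 * 1.369565 = 593.02 MW

593.02


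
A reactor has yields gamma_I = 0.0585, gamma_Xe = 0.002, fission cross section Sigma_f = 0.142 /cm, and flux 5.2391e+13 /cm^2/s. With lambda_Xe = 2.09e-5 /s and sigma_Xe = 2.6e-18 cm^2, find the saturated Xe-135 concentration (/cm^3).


Xe_eq = (gamma_I + gamma_Xe) * Sigma_f * phi / (lambda_Xe + sigma_Xe * phi)
Numerator = (0.0585 + 0.002) * 0.142 * 5.2391e+13 = 4.500911e+11
Denominator = 2.09e-5 + 2.6e-18 * 5.2391e+13 = 1.571166e-04
Xe_eq = 4.500911e+11 / 1.571166e-04 = 2.8647e+15 /cm^3

2.8647e+15


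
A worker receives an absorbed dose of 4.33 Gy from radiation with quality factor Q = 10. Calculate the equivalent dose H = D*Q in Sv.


H = D * Q
H = 4.33 * 10
H = 43.300 Sv

43.300


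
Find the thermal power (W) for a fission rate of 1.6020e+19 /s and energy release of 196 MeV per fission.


P = fission_rate * E_MeV * 1.602e-13
P = 1.6020e+19 * 196 * 1.602e-13
P = 5.0302e+08 W

5.0302e+08


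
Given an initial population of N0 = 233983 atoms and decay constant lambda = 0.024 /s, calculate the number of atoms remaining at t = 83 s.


N = N0 * exp(-lambda * t)
N = 233983 * exp(-0.024 * 83)
N = 31921

31921


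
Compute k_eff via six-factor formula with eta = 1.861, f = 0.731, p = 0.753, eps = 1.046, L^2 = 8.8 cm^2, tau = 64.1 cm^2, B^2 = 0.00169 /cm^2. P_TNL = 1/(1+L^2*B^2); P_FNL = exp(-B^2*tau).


k_inf = eta*f*p*eps = 1.861*0.731*0.753*1.046 = 1.071496
P_TNL = 1/(1 + L^2*B^2) = 1/(1 + 8.8*0.00169) = 0.9853459
P_FNL = exp(-B^2*tau) = exp(-0.00169*64.1) = 0.8973323
k_eff = k_inf * P_TNL * P_FNL = 1.071496 * 0.9853459 * 0.8973323
k_eff = 0.94740

0.94740


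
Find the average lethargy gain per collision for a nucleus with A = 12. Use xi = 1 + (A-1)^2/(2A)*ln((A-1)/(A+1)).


xi = 1 + (A-1)^2/(2A) * ln((A-1)/(A+1))
xi = 1 + (12-1)^2/(2*12) * ln((12-1)/(12 +1))
xi = 0.15777

0.15777


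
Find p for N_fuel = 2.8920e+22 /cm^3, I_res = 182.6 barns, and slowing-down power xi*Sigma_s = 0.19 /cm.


p = exp(-N * I * 1e-24 / (xi*Sigma_s))
p = exp(-2.8920e+22 * 182.6 * 1e-24 / 0.19)
p = 8.4991e-13

8.4991e-13


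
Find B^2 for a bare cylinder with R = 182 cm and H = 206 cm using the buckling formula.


B^2 = (2.405/R)^2 + (pi/H)^2
B^2 = (2.405/182)^2 + (pi/206)^2
B^2 = 4.0719e-04 /cm^2

4.0719e-04


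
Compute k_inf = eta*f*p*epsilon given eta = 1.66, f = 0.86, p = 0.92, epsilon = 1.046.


k_inf = eta * f * p * epsilon
k_inf = 1.66 * 0.86 * 0.92 * 1.046
k_inf = 1.3738

1.3738


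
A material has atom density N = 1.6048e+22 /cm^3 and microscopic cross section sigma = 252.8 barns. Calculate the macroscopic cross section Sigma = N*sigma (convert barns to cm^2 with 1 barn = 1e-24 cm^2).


Sigma = N * sigma_barns * 1e-24
Sigma = 1.6048e+22 * 252.8 * 1e-24
Sigma = 4.0569 /cm

4.0569


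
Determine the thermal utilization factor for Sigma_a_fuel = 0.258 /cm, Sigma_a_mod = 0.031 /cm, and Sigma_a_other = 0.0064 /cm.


f = Sigma_a_fuel / (Sigma_a_fuel + Sigma_a_mod + Sigma_a_other)
f = 0.258 / (0.258 + 0.031 + 0.0064)
f = 0.87339

0.87339


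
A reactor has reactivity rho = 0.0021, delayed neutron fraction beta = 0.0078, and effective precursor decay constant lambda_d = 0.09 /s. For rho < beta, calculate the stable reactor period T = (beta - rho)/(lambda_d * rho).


T = (beta - rho) / (lambda_d * rho)
T = (0.0078 - 0.0021) / (0.09 * 0.0021)
T = 30.159 s

30.159


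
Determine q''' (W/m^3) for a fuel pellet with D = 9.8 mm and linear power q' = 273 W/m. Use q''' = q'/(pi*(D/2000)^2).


r = D / 2 / 1000 = 9.8 / 2 / 1000 = 0.0049 m
q''' = q' / (pi * r^2)
q''' = 273 / (pi * 0.0049^2)
q''' = 3.6193e+06 W/m^3

3.6193e+06


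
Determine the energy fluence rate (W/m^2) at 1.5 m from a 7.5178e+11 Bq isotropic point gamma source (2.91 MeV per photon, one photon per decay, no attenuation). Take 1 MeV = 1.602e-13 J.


psi = A * E * 1.602e-13 / (4*pi*r^2)
psi = 7.5178e+11 * 2.91 * 1.602e-13 / (4*pi*1.5^2)
psi = 0.012395 W/m^2

0.012395


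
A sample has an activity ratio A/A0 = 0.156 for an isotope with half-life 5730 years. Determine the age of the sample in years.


lambda = ln(2) / t_half = ln(2) / 5730 = 1.209681e-04 /yr
t = -ln(A/A0) / lambda
t = -ln(0.156) / 1.209681e-04
t = 15359 yr

15359


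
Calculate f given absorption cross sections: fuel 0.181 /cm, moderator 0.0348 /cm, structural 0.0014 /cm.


f = Sigma_a_fuel / (Sigma_a_fuel + Sigma_a_mod + Sigma_a_other)
f = 0.181 / (0.181 + 0.0348 + 0.0014)
f = 0.83333

0.83333


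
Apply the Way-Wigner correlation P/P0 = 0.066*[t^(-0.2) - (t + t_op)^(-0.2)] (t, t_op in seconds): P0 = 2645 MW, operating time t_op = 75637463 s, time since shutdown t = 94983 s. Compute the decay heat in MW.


P/P0 = 0.066 * [t^(-0.2) - (t + t_op)^(-0.2)]
P/P0 = 0.066 * [94983^(-0.2) - (94983 + 75637463)^(-0.2)]
P/P0 = 0.066 * [0.1010348 - 0.02655483] = 0.004915678
P = 2645 * 0.004915678 = 13.002 MW

13.002


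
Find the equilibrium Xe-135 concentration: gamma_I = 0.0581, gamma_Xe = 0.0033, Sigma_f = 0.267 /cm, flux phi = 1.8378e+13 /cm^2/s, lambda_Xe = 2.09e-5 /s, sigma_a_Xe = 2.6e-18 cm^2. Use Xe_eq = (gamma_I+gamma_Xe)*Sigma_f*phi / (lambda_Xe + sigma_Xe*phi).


Xe_eq = (gamma_I + gamma_Xe) * Sigma_f * phi / (lambda_Xe + sigma_Xe * phi)
Numerator = (0.0581 + 0.0033) * 0.267 * 1.8378e+13 = 3.012853e+11
Denominator = 2.09e-5 + 2.6e-18 * 1.8378e+13 = 6.868280e-05
Xe_eq = 3.012853e+11 / 6.868280e-05 = 4.3866e+15 /cm^3

4.3866e+15


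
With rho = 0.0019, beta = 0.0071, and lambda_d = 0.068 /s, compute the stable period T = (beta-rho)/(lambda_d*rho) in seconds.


T = (beta - rho) / (lambda_d * rho)
T = (0.0071 - 0.0019) / (0.068 * 0.0019)
T = 40.248 s

40.248


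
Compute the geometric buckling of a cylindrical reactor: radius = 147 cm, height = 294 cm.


B^2 = (2.405/R)^2 + (pi/H)^2
B^2 = (2.405/147)^2 + (pi/294)^2
B^2 = 3.8185e-04 /cm^2

3.8185e-04


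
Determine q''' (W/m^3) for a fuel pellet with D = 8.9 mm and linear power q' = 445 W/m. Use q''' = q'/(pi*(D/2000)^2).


r = D / 2 / 1000 = 8.9 / 2 / 1000 = 0.00445 m
q''' = q' / (pi * r^2)
q''' = 445 / (pi * 0.00445^2)
q''' = 7.1530e+06 W/m^3

7.1530e+06


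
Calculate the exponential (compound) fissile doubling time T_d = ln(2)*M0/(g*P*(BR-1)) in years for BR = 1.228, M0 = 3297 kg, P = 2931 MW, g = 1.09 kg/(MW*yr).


Breeding gain G = BR - 1 = 1.228 - 1 = 0.228
Fissile production rate = g * P * G = 1.09 * 2931 * 0.228 = 728.41212 kg/yr
T_d = ln(2) * M0 / (g * P * G)
T_d = ln(2) * 3297 / 728.41212 = 3.1374 yr

3.1374


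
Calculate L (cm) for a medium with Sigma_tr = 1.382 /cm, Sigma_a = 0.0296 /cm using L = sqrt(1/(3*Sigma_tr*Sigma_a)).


D = 1 / (3 * Sigma_tr) = 1 / (3 * 1.382) = 0.2411963 cm
L = sqrt(D / Sigma_a)
L = sqrt(0.2411963 / 0.0296)
L = 2.8546 cm

2.8546


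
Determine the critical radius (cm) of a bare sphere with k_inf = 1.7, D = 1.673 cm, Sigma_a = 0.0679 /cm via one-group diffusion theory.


L^2 = D / Sigma_a = 1.673 / 0.0679 = 24.63918 cm^2
B_m^2 = (k_inf - 1) / L^2 = (1.7 - 1) / 24.63918 = 0.02841004 /cm^2
For a bare sphere: B_g = pi/R, so R_c = pi / sqrt(B_m^2)
R_c = pi / sqrt(0.02841004) = 18.639 cm

18.639


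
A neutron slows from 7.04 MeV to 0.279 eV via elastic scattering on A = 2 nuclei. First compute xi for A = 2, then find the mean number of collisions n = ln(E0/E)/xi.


xi = 1 + (A-1)^2/(2A)*ln((A-1)/(A+1)) = 0.7253469 (for A = 2)
n = ln(E0/E) / xi
n = ln(7.04e6 / 0.279) / 0.7253469
n = ln(2.523297e+07) / 0.7253469 = 23.497

23.497


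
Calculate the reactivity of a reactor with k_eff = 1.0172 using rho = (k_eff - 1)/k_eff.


rho = (k_eff - 1) / k_eff
rho = (1.0172 - 1) / 1.0172
rho = 0.016909

0.016909


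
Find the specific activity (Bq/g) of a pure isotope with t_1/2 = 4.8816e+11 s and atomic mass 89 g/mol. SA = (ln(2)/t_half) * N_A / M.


lambda = ln(2) / t_half = ln(2) / 4.8816e+11 = 1.419918e-12 /s
SA = lambda * N_A / M
SA = 1.419918e-12 * 6.022e23 / 89
SA = 9.6076e+09 Bq/g

9.6076e+09


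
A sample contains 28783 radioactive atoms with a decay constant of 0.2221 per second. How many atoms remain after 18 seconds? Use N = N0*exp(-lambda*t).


N = N0 * exp(-lambda * t)
N = 28783 * exp(-0.2221 * 18)
N = 528.34

528.34


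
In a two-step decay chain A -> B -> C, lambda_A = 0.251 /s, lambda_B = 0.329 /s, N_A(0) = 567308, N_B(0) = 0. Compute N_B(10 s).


N_B(t) = lambda_A * N_A0 / (lambda_B - lambda_A) * [exp(-lambda_A*t) - exp(-lambda_B*t)]
exp(-0.251*10) = 0.08126824; exp(-0.329*10) = 0.03725385
N_B = 0.251 * 567308 / (0.329 - 0.251) * (0.08126824 - 0.03725385)
N_B = 80351

80351


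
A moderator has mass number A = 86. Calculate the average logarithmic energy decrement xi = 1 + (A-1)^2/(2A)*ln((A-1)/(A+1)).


xi = 1 + (A-1)^2/(2A) * ln((A-1)/(A+1))
xi = 1 + (86-1)^2/(2*86) * ln((86-1)/(86 +1))
xi = 0.023077

0.023077


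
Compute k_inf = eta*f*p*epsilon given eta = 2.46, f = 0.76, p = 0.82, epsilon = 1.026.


k_inf = eta * f * p * epsilon
k_inf = 2.46 * 0.76 * 0.82 * 1.026
k_inf = 1.5729

1.5729


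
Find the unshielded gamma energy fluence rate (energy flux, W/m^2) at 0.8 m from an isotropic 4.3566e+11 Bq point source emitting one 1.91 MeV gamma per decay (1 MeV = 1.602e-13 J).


psi = A * E * 1.602e-13 / (4*pi*r^2)
psi = 4.3566e+11 * 1.91 * 1.602e-13 / (4*pi*0.8^2)
psi = 0.016575 W/m^2

0.016575


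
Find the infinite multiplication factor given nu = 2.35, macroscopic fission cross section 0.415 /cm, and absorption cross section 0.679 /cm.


k_inf = nu * Sigma_f / Sigma_a
k_inf = 2.35 * 0.415 / 0.679
k_inf = 1.4363

1.4363


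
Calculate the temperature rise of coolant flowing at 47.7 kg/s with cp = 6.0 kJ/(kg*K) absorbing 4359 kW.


dT = Q / (m_dot * cp)
dT = 4359 / (47.7 * 6.0)
dT = 15.231 C

15.231


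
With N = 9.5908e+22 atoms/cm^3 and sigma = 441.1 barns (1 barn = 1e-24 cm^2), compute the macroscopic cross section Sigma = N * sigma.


Sigma = N * sigma_barns * 1e-24
Sigma = 9.5908e+22 * 441.1 * 1e-24
Sigma = 42.305 /cm

42.305


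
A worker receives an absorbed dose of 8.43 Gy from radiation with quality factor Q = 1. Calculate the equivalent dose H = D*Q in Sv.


H = D * Q
H = 8.43 * 1
H = 8.4300 Sv

8.4300


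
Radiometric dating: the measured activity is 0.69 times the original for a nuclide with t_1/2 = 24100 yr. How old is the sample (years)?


lambda = ln(2) / t_half = ln(2) / 24100 = 2.876129e-05 /yr
t = -ln(A/A0) / lambda
t = -ln(0.69) / 2.876129e-05
t = 12901 yr

12901


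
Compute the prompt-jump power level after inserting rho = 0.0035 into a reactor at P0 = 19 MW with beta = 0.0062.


P1/P0 = beta / (beta - rho)
P1/P0 = 0.0062 / (0.0062 - 0.0035) = 2.296296
P1 = 19 * 2.296296 = 43.630 MW

43.630


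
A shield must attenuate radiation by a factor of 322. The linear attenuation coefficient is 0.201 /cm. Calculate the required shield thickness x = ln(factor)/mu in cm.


x = ln(factor) / mu
x = ln(322) / 0.201
x = 28.729 cm

28.729


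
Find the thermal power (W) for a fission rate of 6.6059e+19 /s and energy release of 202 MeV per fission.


P = fission_rate * E_MeV * 1.602e-13
P = 6.6059e+19 * 202 * 1.602e-13
P = 2.1377e+09 W

2.1377e+09


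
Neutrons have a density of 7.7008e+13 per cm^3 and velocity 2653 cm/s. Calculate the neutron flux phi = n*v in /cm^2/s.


phi = n * v
phi = 7.7008e+13 * 2653
phi = 2.0430e+17 /cm^2/s

2.0430e+17


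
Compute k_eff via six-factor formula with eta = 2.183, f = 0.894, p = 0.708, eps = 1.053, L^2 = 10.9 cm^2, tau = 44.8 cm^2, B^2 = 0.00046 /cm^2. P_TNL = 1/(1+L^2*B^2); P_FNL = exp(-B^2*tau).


k_inf = eta*f*p*eps = 2.183*0.894*0.708*1.053 = 1.454966
P_TNL = 1/(1 + L^2*B^2) = 1/(1 + 10.9*0.00046) = 0.9950110
P_FNL = exp(-B^2*tau) = exp(-0.00046*44.8) = 0.9796029
k_eff = k_inf * P_TNL * P_FNL = 1.454966 * 0.9950110 * 0.9796029
k_eff = 1.4182

1.4182


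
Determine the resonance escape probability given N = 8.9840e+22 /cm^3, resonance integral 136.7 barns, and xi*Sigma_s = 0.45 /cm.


p = exp(-N * I * 1e-24 / (xi*Sigma_s))
p = exp(-8.9840e+22 * 136.7 * 1e-24 / 0.45)
p = 1.4044e-12

1.4044e-12


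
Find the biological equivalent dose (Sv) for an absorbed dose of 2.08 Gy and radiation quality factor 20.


H = D * Q
H = 2.08 * 20
H = 41.600 Sv

41.600


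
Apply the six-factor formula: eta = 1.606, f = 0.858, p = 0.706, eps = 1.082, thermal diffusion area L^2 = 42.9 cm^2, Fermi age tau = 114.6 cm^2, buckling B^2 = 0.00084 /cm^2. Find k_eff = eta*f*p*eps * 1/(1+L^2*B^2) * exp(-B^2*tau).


k_inf = eta*f*p*eps = 1.606*0.858*0.706*1.082 = 1.052603
P_TNL = 1/(1 + L^2*B^2) = 1/(1 + 42.9*0.00084) = 0.9652174
P_FNL = exp(-B^2*tau) = exp(-0.00084*114.6) = 0.9082242
k_eff = k_inf * P_TNL * P_FNL = 1.052603 * 0.9652174 * 0.9082242
k_eff = 0.92275

0.92275


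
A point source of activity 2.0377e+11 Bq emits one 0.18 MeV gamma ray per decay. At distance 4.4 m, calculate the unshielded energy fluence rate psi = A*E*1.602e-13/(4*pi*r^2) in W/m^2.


psi = A * E * 1.602e-13 / (4*pi*r^2)
psi = 2.0377e+11 * 0.18 * 1.602e-13 / (4*pi*4.4^2)
psi = 2.4152e-05 W/m^2

2.4152e-05


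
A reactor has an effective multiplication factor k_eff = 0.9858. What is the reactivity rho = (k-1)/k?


rho = (k_eff - 1) / k_eff
rho = (0.9858 - 1) / 0.9858
rho = -0.014405

-0.014405


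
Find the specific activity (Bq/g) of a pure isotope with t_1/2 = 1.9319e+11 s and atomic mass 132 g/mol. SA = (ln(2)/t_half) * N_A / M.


lambda = ln(2) / t_half = ln(2) / 1.9319e+11 = 3.587904e-12 /s
SA = lambda * N_A / M
SA = 3.587904e-12 * 6.022e23 / 132
SA = 1.6368e+10 Bq/g

1.6368e+10


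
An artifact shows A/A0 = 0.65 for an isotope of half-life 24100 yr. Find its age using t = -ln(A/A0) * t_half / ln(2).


lambda = ln(2) / t_half = ln(2) / 24100 = 2.876129e-05 /yr
t = -ln(A/A0) / lambda
t = -ln(0.65) / 2.876129e-05
t = 14978 yr

14978


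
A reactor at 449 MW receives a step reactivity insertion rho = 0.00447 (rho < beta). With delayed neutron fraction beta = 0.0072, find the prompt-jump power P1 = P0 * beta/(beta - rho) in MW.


P1/P0 = beta / (beta - rho)
P1/P0 = 0.0072 / (0.0072 - 0.00447) = 2.637363
P1 = 449 * 2.637363 = 1184.2 MW

1184.2


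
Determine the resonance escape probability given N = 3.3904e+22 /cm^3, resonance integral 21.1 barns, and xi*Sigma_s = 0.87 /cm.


p = exp(-N * I * 1e-24 / (xi*Sigma_s))
p = exp(-3.3904e+22 * 21.1 * 1e-24 / 0.87)
p = 0.43943

0.43943


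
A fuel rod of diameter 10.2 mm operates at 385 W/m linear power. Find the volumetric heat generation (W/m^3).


r = D / 2 / 1000 = 10.2 / 2 / 1000 = 0.0051 m
q''' = q' / (pi * r^2)
q''' = 385 / (pi * 0.0051^2)
q''' = 4.7116e+06 W/m^3

4.7116e+06


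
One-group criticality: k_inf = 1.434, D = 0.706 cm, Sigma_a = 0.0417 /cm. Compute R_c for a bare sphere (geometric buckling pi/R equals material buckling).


L^2 = D / Sigma_a = 0.706 / 0.0417 = 16.93046 cm^2
B_m^2 = (k_inf - 1) / L^2 = (1.434 - 1) / 16.93046 = 0.02563427 /cm^2
For a bare sphere: B_g = pi/R, so R_c = pi / sqrt(B_m^2)
R_c = pi / sqrt(0.02563427) = 19.622 cm

19.622


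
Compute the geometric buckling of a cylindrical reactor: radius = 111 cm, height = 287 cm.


B^2 = (2.405/R)^2 + (pi/H)^2
B^2 = (2.405/111)^2 + (pi/287)^2
B^2 = 5.8927e-04 /cm^2

5.8927e-04


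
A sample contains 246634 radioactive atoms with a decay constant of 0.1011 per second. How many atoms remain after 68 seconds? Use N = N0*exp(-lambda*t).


N = N0 * exp(-lambda * t)
N = 246634 * exp(-0.1011 * 68)
N = 254.90

254.90


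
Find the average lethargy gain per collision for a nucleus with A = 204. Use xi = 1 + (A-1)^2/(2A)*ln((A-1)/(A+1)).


xi = 1 + (A-1)^2/(2A) * ln((A-1)/(A+1))
xi = 1 + (204-1)^2/(2*204) * ln((204-1)/(204 +1))
xi = 0.0097720

0.0097720


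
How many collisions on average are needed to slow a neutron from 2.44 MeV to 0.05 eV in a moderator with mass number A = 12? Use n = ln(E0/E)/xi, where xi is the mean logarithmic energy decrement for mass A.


xi = 1 + (A-1)^2/(2A)*ln((A-1)/(A+1)) = 0.1577690 (for A = 12)
n = ln(E0/E) / xi
n = ln(2.44e6 / 0.05) / 0.1577690
n = ln(4.880000e+07) / 0.1577690 = 112.21

112.21


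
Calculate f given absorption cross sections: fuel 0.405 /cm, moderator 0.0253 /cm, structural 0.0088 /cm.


f = Sigma_a_fuel / (Sigma_a_fuel + Sigma_a_mod + Sigma_a_other)
f = 0.405 / (0.405 + 0.0253 + 0.0088)
f = 0.92234

0.92234


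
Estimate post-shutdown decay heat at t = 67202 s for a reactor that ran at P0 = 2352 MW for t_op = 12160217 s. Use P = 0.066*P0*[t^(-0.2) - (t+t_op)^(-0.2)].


P/P0 = 0.066 * [t^(-0.2) - (t + t_op)^(-0.2)]
P/P0 = 0.066 * [67202^(-0.2) - (67202 + 12160217)^(-0.2)]
P/P0 = 0.066 * [0.1082738 - 0.03824133] = 0.004622143
P = 2352 * 0.004622143 = 10.871 MW

10.871


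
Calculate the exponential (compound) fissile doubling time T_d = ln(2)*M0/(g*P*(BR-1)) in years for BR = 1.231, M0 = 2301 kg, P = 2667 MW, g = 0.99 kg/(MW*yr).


Breeding gain G = BR - 1 = 1.231 - 1 = 0.231
Fissile production rate = g * P * G = 0.99 * 2667 * 0.231 = 609.91623 kg/yr
T_d = ln(2) * M0 / (g * P * G)
T_d = ln(2) * 2301 / 609.91623 = 2.6150 yr

2.6150


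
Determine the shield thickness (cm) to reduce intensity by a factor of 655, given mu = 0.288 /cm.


x = ln(factor) / mu
x = ln(655) / 0.288
x = 22.516 cm

22.516


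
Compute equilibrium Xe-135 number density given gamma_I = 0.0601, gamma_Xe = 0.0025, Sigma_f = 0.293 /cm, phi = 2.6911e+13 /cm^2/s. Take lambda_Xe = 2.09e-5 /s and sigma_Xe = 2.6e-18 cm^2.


Xe_eq = (gamma_I + gamma_Xe) * Sigma_f * phi / (lambda_Xe + sigma_Xe * phi)
Numerator = (0.0601 + 0.0025) * 0.293 * 2.6911e+13 = 4.935962e+11
Denominator = 2.09e-5 + 2.6e-18 * 2.6911e+13 = 9.086860e-05
Xe_eq = 4.935962e+11 / 9.086860e-05 = 5.4320e+15 /cm^3

5.4320e+15


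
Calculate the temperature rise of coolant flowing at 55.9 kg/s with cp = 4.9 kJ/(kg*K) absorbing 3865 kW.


dT = Q / (m_dot * cp)
dT = 3865 / (55.9 * 4.9)
dT = 14.110 C

14.110


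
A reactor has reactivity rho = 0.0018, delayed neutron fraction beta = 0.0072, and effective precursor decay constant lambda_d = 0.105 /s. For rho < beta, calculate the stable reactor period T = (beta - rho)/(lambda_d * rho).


T = (beta - rho) / (lambda_d * rho)
T = (0.0072 - 0.0018) / (0.105 * 0.0018)
T = 28.571 s

28.571


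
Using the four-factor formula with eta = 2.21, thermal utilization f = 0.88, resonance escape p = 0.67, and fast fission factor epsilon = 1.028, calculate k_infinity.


k_inf = eta * f * p * epsilon
k_inf = 2.21 * 0.88 * 0.67 * 1.028
k_inf = 1.3395

1.3395


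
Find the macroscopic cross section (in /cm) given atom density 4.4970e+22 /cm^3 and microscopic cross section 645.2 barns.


Sigma = N * sigma_barns * 1e-24
Sigma = 4.4970e+22 * 645.2 * 1e-24
Sigma = 29.015 /cm

29.015


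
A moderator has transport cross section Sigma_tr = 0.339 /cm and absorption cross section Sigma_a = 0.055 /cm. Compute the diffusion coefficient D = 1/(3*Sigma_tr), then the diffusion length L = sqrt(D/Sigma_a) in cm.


D = 1 / (3 * Sigma_tr) = 1 / (3 * 0.339) = 0.9832842 cm
L = sqrt(D / Sigma_a)
L = sqrt(0.9832842 / 0.055)
L = 4.2282 cm

4.2282


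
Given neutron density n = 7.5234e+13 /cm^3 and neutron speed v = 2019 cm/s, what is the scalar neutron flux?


phi = n * v
phi = 7.5234e+13 * 2019
phi = 1.5190e+17 /cm^2/s

1.5190e+17


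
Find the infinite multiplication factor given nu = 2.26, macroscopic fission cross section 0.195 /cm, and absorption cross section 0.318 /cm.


k_inf = nu * Sigma_f / Sigma_a
k_inf = 2.26 * 0.195 / 0.318
k_inf = 1.3858

1.3858


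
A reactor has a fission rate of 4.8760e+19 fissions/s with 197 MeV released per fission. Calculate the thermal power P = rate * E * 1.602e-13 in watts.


P = fission_rate * E_MeV * 1.602e-13
P = 4.8760e+19 * 197 * 1.602e-13
P = 1.5388e+09 W

1.5388e+09


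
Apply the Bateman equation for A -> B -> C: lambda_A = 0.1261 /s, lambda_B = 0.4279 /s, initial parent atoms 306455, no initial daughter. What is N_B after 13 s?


N_B(t) = lambda_A * N_A0 / (lambda_B - lambda_A) * [exp(-lambda_A*t) - exp(-lambda_B*t)]
exp(-0.1261*13) = 0.1941159; exp(-0.4279*13) = 0.003838399
N_B = 0.1261 * 306455 / (0.4279 - 0.1261) * (0.1941159 - 0.003838399)
N_B = 24364

24364


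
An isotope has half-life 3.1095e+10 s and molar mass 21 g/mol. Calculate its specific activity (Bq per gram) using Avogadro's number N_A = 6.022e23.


lambda = ln(2) / t_half = ln(2) / 3.1095e+10 = 2.229127e-11 /s
SA = lambda * N_A / M
SA = 2.229127e-11 * 6.022e23 / 21
SA = 6.3923e+11 Bq/g

6.3923e+11


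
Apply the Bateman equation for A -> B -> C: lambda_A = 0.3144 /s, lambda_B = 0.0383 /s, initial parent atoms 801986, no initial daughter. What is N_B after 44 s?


N_B(t) = lambda_A * N_A0 / (lambda_B - lambda_A) * [exp(-lambda_A*t) - exp(-lambda_B*t)]
exp(-0.3144*44) = 9.820732e-07; exp(-0.0383*44) = 0.1854073
N_B = 0.3144 * 801986 / (0.0383 - 0.3144) * (9.820732e-07 - 0.1854073)
N_B = 169320

169320


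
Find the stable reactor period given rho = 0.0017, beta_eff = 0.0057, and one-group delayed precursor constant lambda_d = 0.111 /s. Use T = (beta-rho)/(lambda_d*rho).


T = (beta - rho) / (lambda_d * rho)
T = (0.0057 - 0.0017) / (0.111 * 0.0017)
T = 21.198 s

21.198


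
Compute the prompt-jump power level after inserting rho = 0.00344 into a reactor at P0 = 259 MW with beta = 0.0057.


P1/P0 = beta / (beta - rho)
P1/P0 = 0.0057 / (0.0057 - 0.00344) = 2.522124
P1 = 259 * 2.522124 = 653.23 MW

653.23


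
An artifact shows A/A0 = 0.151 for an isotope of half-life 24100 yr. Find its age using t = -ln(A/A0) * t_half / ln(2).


lambda = ln(2) / t_half = ln(2) / 24100 = 2.876129e-05 /yr
t = -ln(A/A0) / lambda
t = -ln(0.151) / 2.876129e-05
t = 65730 yr

65730


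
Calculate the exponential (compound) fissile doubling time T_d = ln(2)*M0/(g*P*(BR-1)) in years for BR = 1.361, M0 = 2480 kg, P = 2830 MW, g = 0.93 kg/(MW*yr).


Breeding gain G = BR - 1 = 1.361 - 1 = 0.361
Fissile production rate = g * P * G = 0.93 * 2830 * 0.361 = 950.1159 kg/yr
T_d = ln(2) * M0 / (g * P * G)
T_d = ln(2) * 2480 / 950.1159 = 1.8093 yr

1.8093


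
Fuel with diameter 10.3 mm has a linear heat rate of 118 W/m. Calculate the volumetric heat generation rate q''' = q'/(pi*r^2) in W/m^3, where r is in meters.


r = D / 2 / 1000 = 10.3 / 2 / 1000 = 0.00515 m
q''' = q' / (pi * r^2)
q''' = 118 / (pi * 0.00515^2)
q''' = 1.4162e+06 W/m^3

1.4162e+06


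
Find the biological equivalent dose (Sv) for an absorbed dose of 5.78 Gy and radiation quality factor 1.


H = D * Q
H = 5.78 * 1
H = 5.7800 Sv

5.7800


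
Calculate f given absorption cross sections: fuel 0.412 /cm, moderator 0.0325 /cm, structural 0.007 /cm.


f = Sigma_a_fuel / (Sigma_a_fuel + Sigma_a_mod + Sigma_a_other)
f = 0.412 / (0.412 + 0.0325 + 0.007)
f = 0.91251

0.91251


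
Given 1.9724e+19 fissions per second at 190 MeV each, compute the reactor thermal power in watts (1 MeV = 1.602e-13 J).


P = fission_rate * E_MeV * 1.602e-13
P = 1.9724e+19 * 190 * 1.602e-13
P = 6.0036e+08 W

6.0036e+08


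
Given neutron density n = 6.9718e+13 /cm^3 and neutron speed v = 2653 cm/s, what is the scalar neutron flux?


phi = n * v
phi = 6.9718e+13 * 2653
phi = 1.8496e+17 /cm^2/s

1.8496e+17


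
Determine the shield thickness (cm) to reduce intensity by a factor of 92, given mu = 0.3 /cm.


x = ln(factor) / mu
x = ln(92) / 0.3
x = 15.073 cm

15.073


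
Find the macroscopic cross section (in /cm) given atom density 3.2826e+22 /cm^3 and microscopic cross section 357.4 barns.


Sigma = N * sigma_barns * 1e-24
Sigma = 3.2826e+22 * 357.4 * 1e-24
Sigma = 11.732 /cm

11.732


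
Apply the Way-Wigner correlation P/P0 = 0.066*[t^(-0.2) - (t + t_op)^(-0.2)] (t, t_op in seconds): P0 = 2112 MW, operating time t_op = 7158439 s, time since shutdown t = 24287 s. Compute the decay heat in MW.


P/P0 = 0.066 * [t^(-0.2) - (t + t_op)^(-0.2)]
P/P0 = 0.066 * [24287^(-0.2) - (24287 + 7158439)^(-0.2)]
P/P0 = 0.066 * [0.1327166 - 0.04253458] = 0.005952013
P = 2112 * 0.005952013 = 12.571 MW

12.571


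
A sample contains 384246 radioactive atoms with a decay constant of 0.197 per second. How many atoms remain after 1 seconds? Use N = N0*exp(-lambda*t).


N = N0 * exp(-lambda * t)
N = 384246 * exp(-0.197 * 1)
N = 315539

315539


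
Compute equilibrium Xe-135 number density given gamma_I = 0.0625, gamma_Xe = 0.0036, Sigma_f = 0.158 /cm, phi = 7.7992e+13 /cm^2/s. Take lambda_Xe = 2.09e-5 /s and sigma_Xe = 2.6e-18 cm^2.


Xe_eq = (gamma_I + gamma_Xe) * Sigma_f * phi / (lambda_Xe + sigma_Xe * phi)
Numerator = (0.0625 + 0.0036) * 0.158 * 7.7992e+13 = 8.145328e+11
Denominator = 2.09e-5 + 2.6e-18 * 7.7992e+13 = 2.236792e-04
Xe_eq = 8.145328e+11 / 2.236792e-04 = 3.6415e+15 /cm^3

3.6415e+15


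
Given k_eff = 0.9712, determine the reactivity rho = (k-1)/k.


rho = (k_eff - 1) / k_eff
rho = (0.9712 - 1) / 0.9712
rho = -0.029654

-0.029654


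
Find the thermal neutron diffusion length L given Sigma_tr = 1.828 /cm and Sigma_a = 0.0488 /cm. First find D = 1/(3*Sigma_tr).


D = 1 / (3 * Sigma_tr) = 1 / (3 * 1.828) = 0.1823487 cm
L = sqrt(D / Sigma_a)
L = sqrt(0.1823487 / 0.0488)
L = 1.9330 cm

1.9330


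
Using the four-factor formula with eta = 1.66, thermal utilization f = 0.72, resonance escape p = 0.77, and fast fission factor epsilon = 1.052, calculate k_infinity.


k_inf = eta * f * p * epsilon
k_inf = 1.66 * 0.72 * 0.77 * 1.052
k_inf = 0.96816

0.96816
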